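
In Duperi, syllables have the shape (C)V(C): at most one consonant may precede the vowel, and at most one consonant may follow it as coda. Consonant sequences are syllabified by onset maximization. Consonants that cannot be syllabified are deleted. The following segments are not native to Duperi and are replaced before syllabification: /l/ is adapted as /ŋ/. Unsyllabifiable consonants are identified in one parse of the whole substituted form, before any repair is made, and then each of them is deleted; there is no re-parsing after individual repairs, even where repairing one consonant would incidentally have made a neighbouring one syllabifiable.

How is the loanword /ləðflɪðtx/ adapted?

Substitution: /l/ → /ŋ/, giving /ŋəðfŋɪðtx/.
Syllabifying with onset maximization leaves /f/, /t/, /x/ stranded (at most one coda consonant is licensed; onsets are limited to one consonant).
Each unlicensed consonant is deleted: /f/, /t/, /x/.

ŋəðŋɪð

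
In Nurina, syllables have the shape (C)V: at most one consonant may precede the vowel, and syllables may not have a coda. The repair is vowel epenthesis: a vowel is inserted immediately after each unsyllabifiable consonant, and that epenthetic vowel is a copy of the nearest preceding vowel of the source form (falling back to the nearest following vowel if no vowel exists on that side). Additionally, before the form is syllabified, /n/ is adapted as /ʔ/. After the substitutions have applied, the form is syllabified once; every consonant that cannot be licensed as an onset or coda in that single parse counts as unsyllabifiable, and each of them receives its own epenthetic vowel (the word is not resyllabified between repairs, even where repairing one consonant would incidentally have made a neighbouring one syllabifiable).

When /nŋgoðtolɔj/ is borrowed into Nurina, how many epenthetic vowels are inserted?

4

After substitution the input is /ʔŋgoðtolɔj/.
The unsyllabifiable consonants are /ʔ/, /ŋ/, /ð/, /j/; each receives one epenthetic vowel.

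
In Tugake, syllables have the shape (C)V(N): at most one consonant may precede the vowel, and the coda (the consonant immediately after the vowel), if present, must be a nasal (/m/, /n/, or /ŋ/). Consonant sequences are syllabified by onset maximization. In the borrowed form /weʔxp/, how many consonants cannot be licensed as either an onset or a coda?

Syllabifying with onset maximization leaves /ʔ/, /x/, /p/ stranded (only a nasal (/m/, /n/, or /ŋ/) is licensed in coda position; onsets are limited to one consonant).

3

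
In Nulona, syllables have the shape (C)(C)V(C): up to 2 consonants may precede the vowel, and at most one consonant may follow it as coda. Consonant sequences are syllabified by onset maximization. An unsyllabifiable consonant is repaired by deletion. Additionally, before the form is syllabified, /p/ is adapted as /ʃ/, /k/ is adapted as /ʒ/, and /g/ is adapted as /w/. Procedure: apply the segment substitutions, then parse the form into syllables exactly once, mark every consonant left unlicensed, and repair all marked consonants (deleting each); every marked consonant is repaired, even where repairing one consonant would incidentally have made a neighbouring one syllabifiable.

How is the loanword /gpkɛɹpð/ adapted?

ʃʒɛɹ

Substitution: /g/ → /w/, /p/ → /ʃ/, /k/ → /ʒ/, giving /wʃʒɛɹʃð/.
Under (C)(C)V(C), the unsyllabifiable consonants are /w/, /ʃ/, /ð/ (at most one coda consonant is licensed; onsets may contain at most 2 consonants).
Deleting the stranded consonants removes /w/, /ʃ/, /ð/.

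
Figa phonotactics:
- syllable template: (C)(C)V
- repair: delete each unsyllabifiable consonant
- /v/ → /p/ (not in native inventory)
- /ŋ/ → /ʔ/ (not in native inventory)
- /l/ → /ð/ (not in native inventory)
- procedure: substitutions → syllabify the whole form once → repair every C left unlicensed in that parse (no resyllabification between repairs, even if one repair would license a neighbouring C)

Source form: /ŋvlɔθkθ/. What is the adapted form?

pðɔ

Substitution: /ŋ/ → /ʔ/, /v/ → /p/, /l/ → /ð/, giving /ʔpðɔθkθ/.
Under (C)(C)V, the unsyllabifiable consonants are /ʔ/, /θ/, /k/, /θ/ (no codas are permitted; onsets may contain at most 2 consonants).
Each unlicensed consonant is deleted: /ʔ/, /θ/, /k/, /θ/.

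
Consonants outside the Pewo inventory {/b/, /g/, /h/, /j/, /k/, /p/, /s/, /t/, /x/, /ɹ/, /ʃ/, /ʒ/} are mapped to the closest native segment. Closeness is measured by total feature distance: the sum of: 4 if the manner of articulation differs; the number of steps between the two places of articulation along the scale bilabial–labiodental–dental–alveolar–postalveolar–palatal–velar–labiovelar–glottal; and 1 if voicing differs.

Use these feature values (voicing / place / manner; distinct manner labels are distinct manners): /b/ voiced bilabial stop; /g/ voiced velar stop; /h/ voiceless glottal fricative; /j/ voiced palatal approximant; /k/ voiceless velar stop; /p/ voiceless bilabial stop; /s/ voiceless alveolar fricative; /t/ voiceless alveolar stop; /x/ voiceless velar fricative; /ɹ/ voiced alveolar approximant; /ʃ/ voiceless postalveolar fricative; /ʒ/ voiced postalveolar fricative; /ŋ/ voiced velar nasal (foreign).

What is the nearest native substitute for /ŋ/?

/g/ is closest: manner differs (nasal→stop, +4), place distance 0 (velar→velar), same voicing; total 4. Next closest is /j/ at distance 5.

g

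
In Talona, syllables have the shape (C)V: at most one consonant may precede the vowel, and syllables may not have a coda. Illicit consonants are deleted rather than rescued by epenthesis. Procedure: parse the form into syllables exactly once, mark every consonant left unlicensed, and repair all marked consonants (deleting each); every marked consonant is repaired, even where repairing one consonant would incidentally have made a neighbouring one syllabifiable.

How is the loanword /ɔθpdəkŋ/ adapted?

ɔdə

Syllabifying with onset maximization leaves /θ/, /p/, /k/, /ŋ/ stranded (no codas are permitted; onsets are limited to one consonant).
Deleting the stranded consonants removes /θ/, /p/, /k/, /ŋ/.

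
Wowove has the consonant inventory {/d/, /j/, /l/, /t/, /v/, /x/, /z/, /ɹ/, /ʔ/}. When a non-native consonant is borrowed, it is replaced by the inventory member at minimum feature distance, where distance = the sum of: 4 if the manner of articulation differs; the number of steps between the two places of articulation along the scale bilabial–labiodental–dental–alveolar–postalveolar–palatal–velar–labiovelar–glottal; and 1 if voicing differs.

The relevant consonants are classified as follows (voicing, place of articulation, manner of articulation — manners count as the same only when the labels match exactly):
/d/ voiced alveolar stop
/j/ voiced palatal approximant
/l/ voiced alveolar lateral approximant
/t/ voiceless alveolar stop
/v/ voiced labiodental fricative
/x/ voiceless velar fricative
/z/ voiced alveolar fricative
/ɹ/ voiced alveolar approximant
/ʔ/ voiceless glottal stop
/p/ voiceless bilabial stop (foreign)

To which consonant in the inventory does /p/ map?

t

/t/ is closest: same manner (stop), place distance 3 (bilabial→alveolar), same voicing; total 3. Next closest is /d/ at distance 4.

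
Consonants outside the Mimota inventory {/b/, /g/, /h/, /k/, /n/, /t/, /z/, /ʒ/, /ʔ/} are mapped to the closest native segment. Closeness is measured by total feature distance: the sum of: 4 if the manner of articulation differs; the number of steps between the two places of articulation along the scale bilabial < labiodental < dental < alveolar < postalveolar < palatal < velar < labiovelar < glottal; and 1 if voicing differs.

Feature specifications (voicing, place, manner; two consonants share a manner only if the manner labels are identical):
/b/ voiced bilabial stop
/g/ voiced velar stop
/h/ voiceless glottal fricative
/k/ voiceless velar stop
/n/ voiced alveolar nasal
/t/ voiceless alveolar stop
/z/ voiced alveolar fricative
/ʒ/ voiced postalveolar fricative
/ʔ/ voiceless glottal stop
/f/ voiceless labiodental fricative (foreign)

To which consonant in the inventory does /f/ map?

z

/z/ is closest: same manner (fricative), place distance 2 (labiodental→alveolar), voicing differs (+1); total 3. Next closest is /ʒ/ at distance 4.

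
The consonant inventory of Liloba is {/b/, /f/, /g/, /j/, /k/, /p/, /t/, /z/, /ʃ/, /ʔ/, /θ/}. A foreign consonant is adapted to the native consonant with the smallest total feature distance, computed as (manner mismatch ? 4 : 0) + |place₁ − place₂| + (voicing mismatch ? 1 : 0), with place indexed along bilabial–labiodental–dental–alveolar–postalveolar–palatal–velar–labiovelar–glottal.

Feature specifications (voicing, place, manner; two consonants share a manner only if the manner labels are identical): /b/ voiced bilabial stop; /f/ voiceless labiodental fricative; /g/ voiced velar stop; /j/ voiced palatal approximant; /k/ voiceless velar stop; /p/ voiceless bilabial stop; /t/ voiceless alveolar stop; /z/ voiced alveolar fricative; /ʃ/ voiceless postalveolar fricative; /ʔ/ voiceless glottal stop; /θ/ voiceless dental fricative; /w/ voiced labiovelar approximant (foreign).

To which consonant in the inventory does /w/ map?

j

/j/ is closest: same manner (approximant), place distance 2 (labiovelar→palatal), same voicing; total 2. Next closest is /g/ at distance 5.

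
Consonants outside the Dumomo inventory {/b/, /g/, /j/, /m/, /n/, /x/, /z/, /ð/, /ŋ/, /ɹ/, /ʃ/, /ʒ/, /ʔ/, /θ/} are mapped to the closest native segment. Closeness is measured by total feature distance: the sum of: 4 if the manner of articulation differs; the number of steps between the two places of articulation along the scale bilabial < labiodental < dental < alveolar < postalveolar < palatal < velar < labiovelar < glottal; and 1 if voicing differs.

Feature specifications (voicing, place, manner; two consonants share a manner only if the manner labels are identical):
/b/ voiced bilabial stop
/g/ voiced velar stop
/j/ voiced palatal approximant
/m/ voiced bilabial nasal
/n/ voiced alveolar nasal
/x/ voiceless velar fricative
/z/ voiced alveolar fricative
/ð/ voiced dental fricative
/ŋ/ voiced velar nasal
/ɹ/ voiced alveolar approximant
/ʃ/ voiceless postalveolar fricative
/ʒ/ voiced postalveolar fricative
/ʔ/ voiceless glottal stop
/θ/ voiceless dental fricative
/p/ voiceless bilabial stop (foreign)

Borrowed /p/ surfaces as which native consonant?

/b/ is closest: same manner (stop), place distance 0 (bilabial→bilabial), voicing differs (+1); total 1. Next closest is /m/ at distance 5.

b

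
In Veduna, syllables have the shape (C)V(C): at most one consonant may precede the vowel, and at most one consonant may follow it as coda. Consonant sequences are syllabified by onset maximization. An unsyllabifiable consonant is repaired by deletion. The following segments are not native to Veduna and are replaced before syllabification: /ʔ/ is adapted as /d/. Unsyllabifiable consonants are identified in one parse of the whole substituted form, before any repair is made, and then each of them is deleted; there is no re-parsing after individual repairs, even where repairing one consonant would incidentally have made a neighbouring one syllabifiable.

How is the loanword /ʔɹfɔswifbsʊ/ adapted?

Substitution: /ʔ/ → /d/, giving /dɹfɔswifbsʊ/.
Syllabifying with onset maximization leaves /d/, /ɹ/, /b/ stranded (at most one coda consonant is licensed; onsets are limited to one consonant).
Each unlicensed consonant is deleted: /d/, /ɹ/, /b/.

fɔswifsʊ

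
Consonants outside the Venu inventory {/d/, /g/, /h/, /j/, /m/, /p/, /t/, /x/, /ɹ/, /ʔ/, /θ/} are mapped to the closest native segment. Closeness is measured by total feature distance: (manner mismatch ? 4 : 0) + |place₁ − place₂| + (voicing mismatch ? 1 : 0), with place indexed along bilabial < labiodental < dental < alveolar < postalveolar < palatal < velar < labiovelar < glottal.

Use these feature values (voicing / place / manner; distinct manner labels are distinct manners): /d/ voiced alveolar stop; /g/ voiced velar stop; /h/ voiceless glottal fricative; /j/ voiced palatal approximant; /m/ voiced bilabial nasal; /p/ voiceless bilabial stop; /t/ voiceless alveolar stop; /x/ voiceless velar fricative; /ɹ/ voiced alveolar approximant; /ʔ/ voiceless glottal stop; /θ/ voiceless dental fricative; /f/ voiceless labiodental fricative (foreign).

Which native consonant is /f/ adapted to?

/θ/ is closest: same manner (fricative), place distance 1 (labiodental→dental), same voicing; total 1. Next closest is /p/ at distance 5.

θ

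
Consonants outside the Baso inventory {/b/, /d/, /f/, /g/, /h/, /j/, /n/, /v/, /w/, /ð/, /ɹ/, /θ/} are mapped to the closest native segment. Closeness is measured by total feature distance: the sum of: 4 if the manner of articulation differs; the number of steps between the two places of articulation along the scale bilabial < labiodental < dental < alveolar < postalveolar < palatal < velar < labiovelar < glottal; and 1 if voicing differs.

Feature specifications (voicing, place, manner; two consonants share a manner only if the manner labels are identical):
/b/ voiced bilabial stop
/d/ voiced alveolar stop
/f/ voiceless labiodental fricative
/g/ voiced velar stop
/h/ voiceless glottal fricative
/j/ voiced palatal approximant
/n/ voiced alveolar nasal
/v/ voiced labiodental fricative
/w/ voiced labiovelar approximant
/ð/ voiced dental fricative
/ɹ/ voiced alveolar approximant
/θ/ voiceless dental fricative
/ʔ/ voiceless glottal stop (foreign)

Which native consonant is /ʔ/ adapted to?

/g/ is closest: same manner (stop), place distance 2 (glottal→velar), voicing differs (+1); total 3. Next closest is /h/ at distance 4.

g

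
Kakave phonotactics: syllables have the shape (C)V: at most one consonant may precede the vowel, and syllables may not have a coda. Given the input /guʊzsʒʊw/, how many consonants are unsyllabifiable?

3

Under (C)V, the unsyllabifiable consonants are /z/, /s/, /w/ (no codas are permitted; onsets are limited to one consonant).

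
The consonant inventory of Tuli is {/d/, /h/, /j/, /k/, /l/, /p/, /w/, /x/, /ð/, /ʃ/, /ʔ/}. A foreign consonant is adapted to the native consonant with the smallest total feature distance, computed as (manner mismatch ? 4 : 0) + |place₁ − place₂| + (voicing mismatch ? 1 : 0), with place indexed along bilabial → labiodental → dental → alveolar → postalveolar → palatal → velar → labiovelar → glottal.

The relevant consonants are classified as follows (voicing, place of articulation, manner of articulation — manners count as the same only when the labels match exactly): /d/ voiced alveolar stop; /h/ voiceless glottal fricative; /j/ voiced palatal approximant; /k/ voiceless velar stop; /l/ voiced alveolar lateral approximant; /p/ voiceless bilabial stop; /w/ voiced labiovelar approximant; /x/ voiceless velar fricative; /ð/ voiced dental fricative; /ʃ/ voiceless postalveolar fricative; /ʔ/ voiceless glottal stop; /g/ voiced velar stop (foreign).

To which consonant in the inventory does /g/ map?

k

/k/ is closest: same manner (stop), place distance 0 (velar→velar), voicing differs (+1); total 1. Next closest is /d/ at distance 3.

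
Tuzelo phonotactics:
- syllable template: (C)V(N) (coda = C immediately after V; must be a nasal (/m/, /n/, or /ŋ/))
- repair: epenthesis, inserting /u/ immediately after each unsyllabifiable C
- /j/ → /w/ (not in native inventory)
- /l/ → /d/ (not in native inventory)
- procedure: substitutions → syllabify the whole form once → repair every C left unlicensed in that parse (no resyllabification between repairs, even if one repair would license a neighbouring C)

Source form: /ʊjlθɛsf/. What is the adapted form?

ʊwuduθɛsufu

Substitution: /j/ → /w/, /l/ → /d/, giving /ʊwdθɛsf/.
Syllabifying with onset maximization leaves /w/, /d/, /s/, /f/ stranded (only a nasal (/m/, /n/, or /ŋ/) is licensed in coda position; onsets are limited to one consonant).
Epenthesis after each stranded consonant: /w/ → /wu/, /d/ → /du/, /s/ → /su/, /f/ → /fu/.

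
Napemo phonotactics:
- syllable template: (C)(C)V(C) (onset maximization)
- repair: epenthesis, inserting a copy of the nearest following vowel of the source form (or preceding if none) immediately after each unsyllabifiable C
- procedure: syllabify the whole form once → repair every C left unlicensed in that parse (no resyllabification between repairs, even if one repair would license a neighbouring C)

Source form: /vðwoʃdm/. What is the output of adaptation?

voðwoʃdomo

Syllabifying with onset maximization leaves /v/, /d/, /m/ stranded (at most one coda consonant is licensed; onsets may contain at most 2 consonants).
Each unlicensed consonant becomes the onset of a new syllable: /v/ → /vo/, /d/ → /do/, /m/ → /mo/.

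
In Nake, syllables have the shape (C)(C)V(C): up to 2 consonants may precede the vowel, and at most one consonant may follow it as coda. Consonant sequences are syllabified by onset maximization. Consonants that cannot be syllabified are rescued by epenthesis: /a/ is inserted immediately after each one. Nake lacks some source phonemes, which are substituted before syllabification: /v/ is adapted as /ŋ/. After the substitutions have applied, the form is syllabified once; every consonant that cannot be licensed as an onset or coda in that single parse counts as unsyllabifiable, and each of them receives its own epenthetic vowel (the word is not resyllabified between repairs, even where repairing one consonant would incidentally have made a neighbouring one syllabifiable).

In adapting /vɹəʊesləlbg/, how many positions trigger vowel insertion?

After substitution the input is /ŋɹəʊesləlbg/.
The unsyllabifiable consonants are /b/, /g/; each receives one epenthetic vowel.

2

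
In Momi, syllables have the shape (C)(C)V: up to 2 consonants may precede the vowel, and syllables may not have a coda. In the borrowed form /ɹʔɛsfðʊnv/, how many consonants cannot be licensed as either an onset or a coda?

Syllabifying with onset maximization leaves /s/, /n/, /v/ stranded (no codas are permitted; onsets may contain at most 2 consonants).

3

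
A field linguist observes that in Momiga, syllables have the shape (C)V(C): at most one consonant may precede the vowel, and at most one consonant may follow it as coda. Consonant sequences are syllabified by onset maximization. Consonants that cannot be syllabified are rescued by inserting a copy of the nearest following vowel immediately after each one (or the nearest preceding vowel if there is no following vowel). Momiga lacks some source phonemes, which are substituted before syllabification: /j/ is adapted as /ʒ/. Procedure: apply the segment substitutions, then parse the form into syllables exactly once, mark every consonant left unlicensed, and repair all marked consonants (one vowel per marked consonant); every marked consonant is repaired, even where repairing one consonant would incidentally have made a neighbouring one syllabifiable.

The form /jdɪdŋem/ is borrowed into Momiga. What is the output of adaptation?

ʒɪdɪdŋem

Substitution: /j/ → /ʒ/, giving /ʒdɪdŋem/.
The consonants /ʒ/ cannot be parsed into a legal (C)V(C) syllable (at most one coda consonant is licensed; onsets are limited to one consonant).
Epenthesis after each stranded consonant: /ʒ/ → /ʒɪ/.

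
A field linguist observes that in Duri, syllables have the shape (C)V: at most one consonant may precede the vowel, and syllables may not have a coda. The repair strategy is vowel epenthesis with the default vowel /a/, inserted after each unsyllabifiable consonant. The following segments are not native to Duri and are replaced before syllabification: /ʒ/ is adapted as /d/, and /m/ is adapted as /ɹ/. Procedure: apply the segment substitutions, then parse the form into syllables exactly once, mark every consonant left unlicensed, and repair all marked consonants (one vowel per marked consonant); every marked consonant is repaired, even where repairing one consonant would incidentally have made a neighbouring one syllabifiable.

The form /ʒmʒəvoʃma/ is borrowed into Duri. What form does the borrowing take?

Substitution: /ʒ/ → /d/, /m/ → /ɹ/, giving /dɹdəvoʃɹa/.
Syllabifying with onset maximization leaves /d/, /ɹ/, /ʃ/ stranded (no codas are permitted; onsets are limited to one consonant).
Inserting the epenthetic vowel yields /d/ → /da/, /ɹ/ → /ɹa/, /ʃ/ → /ʃa/.

daɹadəvoʃaɹa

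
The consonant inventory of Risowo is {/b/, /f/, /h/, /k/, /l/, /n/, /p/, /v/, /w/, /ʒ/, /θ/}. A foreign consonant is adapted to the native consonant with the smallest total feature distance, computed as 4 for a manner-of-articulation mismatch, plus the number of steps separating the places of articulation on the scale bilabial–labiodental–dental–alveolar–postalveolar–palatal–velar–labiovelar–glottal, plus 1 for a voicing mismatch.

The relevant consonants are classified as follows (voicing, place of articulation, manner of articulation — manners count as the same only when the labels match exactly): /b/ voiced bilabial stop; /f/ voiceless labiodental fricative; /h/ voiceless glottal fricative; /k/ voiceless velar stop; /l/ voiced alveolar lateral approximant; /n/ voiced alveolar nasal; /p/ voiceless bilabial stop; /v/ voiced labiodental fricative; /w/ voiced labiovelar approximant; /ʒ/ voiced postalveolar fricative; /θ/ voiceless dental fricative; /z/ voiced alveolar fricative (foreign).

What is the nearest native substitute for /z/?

/ʒ/ is closest: same manner (fricative), place distance 1 (alveolar→postalveolar), same voicing; total 1. Next closest is /v/ at distance 2.

ʒ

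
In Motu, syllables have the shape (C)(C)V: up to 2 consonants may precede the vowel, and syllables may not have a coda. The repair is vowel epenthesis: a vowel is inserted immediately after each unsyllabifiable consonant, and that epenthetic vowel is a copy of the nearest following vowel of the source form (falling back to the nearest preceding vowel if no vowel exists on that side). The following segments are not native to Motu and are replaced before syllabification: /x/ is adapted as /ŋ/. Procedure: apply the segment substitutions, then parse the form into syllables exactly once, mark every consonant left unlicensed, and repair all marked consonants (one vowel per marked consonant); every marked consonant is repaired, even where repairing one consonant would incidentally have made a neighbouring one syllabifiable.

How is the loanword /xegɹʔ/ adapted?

ŋegeɹeʔe

Substitution: /x/ → /ŋ/, giving /ŋegɹʔ/.
Under (C)(C)V, the unsyllabifiable consonants are /g/, /ɹ/, /ʔ/ (no codas are permitted; onsets may contain at most 2 consonants).
Each unlicensed consonant becomes the onset of a new syllable: /g/ → /ge/, /ɹ/ → /ɹe/, /ʔ/ → /ʔe/.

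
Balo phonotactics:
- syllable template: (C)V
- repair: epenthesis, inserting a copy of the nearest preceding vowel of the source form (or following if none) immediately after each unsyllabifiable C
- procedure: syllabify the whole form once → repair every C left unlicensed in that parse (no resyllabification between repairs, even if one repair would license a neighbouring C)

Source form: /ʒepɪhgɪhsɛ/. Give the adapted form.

Under (C)V, the unsyllabifiable consonants are /h/, /h/ (no codas are permitted; onsets are limited to one consonant).
Each unlicensed consonant becomes the onset of a new syllable: /h/ → /hɪ/, /h/ → /hɪ/.

ʒepɪhɪgɪhɪsɛ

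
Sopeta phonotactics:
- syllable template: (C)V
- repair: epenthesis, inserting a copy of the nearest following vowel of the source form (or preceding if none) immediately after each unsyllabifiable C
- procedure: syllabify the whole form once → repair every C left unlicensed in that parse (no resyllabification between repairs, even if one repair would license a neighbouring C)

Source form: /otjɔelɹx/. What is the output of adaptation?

The consonants /t/, /l/, /ɹ/, /x/ cannot be parsed into a legal (C)V syllable (no codas are permitted; onsets are limited to one consonant).
Inserting the epenthetic vowel yields /t/ → /tɔ/, /l/ → /le/, /ɹ/ → /ɹe/, /x/ → /xe/.

otɔjɔeleɹexe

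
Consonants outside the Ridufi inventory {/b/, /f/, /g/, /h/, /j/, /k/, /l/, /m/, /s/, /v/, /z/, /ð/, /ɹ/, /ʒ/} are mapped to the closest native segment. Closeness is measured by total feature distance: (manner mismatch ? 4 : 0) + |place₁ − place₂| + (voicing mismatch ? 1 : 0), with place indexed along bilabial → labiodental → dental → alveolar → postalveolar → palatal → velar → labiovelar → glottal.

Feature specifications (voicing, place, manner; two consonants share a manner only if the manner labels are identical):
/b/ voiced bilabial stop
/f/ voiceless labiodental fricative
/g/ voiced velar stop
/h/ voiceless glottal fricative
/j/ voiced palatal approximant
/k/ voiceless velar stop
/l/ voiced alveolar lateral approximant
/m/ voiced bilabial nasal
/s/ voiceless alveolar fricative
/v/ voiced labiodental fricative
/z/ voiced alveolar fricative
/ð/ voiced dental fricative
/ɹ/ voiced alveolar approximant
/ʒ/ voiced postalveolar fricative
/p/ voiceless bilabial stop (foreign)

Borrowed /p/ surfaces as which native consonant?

/b/ is closest: same manner (stop), place distance 0 (bilabial→bilabial), voicing differs (+1); total 1. Next closest is /f/ at distance 5.

b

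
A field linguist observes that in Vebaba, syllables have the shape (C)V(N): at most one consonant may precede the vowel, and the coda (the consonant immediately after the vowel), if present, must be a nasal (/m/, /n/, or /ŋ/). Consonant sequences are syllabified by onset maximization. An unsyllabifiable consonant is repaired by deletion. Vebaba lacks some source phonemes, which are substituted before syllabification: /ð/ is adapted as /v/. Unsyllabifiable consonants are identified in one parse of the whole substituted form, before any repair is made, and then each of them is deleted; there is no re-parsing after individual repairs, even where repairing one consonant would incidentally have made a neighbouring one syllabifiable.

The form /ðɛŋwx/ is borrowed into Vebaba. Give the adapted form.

vɛŋ

Substitution: /ð/ → /v/, giving /vɛŋwx/.
Syllabifying with onset maximization leaves /w/, /x/ stranded (only a nasal (/m/, /n/, or /ŋ/) is licensed in coda position; onsets are limited to one consonant).
Each unlicensed consonant is deleted: /w/, /x/.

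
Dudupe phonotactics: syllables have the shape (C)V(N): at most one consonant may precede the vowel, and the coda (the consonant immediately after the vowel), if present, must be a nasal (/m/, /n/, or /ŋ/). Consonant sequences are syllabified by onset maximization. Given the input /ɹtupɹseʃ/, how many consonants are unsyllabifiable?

Syllabifying with onset maximization leaves /ɹ/, /p/, /ɹ/, /ʃ/ stranded (only a nasal (/m/, /n/, or /ŋ/) is licensed in coda position; onsets are limited to one consonant).

4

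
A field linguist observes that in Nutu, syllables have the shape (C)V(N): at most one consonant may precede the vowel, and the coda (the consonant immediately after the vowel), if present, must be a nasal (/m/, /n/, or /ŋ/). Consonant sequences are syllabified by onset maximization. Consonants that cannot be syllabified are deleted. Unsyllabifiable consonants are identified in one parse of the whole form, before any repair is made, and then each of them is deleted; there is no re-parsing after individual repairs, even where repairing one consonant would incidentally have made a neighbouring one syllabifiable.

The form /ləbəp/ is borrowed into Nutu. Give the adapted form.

The consonants /p/ cannot be parsed into a legal (C)V(N) syllable (only a nasal (/m/, /n/, or /ŋ/) is licensed in coda position; onsets are limited to one consonant).
Each unlicensed consonant is deleted: /p/.

ləbə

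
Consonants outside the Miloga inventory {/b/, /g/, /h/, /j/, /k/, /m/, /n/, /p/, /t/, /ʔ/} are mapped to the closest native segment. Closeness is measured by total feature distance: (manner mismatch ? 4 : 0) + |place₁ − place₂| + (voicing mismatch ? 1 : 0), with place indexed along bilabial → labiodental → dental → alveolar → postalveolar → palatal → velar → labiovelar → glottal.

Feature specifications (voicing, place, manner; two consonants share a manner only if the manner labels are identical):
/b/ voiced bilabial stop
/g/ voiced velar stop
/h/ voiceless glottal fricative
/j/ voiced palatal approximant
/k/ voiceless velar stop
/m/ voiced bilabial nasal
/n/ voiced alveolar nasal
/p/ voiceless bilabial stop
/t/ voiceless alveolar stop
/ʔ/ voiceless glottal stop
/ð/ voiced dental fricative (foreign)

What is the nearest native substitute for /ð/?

/n/ is closest: manner differs (fricative→nasal, +4), place distance 1 (dental→alveolar), same voicing; total 5. Next closest is /b/ at distance 6.

n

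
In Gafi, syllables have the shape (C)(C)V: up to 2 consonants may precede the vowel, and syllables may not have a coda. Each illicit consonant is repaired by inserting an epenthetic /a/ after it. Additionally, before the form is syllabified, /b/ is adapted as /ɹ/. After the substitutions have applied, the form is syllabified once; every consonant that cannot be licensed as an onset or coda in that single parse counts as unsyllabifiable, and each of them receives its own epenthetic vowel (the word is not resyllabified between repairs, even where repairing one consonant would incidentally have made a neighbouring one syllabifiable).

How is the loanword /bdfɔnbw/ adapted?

ɹadfɔnaɹawa

Substitution: /b/ → /ɹ/, giving /ɹdfɔnɹw/.
Under (C)(C)V, the unsyllabifiable consonants are /ɹ/, /n/, /ɹ/, /w/ (no codas are permitted; onsets may contain at most 2 consonants).
Epenthesis after each stranded consonant: /ɹ/ → /ɹa/, /n/ → /na/, /ɹ/ → /ɹa/, /w/ → /wa/.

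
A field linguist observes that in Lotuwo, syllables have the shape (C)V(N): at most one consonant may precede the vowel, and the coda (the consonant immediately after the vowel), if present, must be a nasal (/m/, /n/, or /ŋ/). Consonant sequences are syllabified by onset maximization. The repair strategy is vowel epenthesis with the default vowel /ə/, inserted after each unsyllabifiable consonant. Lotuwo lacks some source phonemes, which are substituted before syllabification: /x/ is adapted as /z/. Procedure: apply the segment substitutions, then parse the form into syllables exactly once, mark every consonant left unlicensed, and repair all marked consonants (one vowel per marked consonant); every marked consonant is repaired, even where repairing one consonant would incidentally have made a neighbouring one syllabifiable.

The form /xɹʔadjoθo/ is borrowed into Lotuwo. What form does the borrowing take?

Substitution: /x/ → /z/, giving /zɹʔadjoθo/.
Syllabifying with onset maximization leaves /z/, /ɹ/, /d/ stranded (only a nasal (/m/, /n/, or /ŋ/) is licensed in coda position; onsets are limited to one consonant).
Epenthesis after each stranded consonant: /z/ → /zə/, /ɹ/ → /ɹə/, /d/ → /də/.

zəɹəʔadəjoθo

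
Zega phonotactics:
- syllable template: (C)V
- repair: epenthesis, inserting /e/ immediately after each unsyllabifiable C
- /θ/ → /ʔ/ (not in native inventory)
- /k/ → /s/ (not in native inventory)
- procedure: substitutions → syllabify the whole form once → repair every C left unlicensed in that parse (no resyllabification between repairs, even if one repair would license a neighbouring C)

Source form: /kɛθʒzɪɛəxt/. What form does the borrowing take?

sɛʔeʒezɪɛəxete

Substitution: /k/ → /s/, /θ/ → /ʔ/, giving /sɛʔʒzɪɛəxt/.
The consonants /ʔ/, /ʒ/, /x/, /t/ cannot be parsed into a legal (C)V syllable (no codas are permitted; onsets are limited to one consonant).
Inserting the epenthetic vowel yields /ʔ/ → /ʔe/, /ʒ/ → /ʒe/, /x/ → /xe/, /t/ → /te/.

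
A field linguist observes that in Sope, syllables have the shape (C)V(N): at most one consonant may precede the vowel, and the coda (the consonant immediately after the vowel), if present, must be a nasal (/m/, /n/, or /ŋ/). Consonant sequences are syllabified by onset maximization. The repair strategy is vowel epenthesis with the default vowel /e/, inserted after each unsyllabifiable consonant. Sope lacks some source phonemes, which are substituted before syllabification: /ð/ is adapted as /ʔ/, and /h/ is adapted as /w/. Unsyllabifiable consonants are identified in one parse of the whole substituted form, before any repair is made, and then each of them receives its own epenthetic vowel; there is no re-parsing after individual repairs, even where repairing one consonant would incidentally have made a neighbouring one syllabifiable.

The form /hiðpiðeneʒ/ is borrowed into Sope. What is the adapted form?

Substitution: /h/ → /w/, /ð/ → /ʔ/, giving /wiʔpiʔeneʒ/.
Syllabifying with onset maximization leaves /ʔ/, /ʒ/ stranded (only a nasal (/m/, /n/, or /ŋ/) is licensed in coda position; onsets are limited to one consonant).
Each unlicensed consonant becomes the onset of a new syllable: /ʔ/ → /ʔe/, /ʒ/ → /ʒe/.

wiʔepiʔeneʒe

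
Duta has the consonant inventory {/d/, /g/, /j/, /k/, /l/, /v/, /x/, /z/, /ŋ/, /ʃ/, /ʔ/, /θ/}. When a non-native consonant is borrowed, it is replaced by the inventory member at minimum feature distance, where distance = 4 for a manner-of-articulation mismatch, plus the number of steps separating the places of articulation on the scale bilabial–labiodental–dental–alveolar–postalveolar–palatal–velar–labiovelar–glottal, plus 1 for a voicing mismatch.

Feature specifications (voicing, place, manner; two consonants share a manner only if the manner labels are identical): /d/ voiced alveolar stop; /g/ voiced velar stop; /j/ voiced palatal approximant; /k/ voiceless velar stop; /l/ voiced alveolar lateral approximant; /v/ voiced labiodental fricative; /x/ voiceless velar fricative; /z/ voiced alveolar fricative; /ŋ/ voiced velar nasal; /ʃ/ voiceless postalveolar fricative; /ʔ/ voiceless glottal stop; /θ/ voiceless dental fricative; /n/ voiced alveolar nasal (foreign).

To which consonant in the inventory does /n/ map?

ŋ

/ŋ/ is closest: same manner (nasal), place distance 3 (alveolar→velar), same voicing; total 3. Next closest is /d/ at distance 4.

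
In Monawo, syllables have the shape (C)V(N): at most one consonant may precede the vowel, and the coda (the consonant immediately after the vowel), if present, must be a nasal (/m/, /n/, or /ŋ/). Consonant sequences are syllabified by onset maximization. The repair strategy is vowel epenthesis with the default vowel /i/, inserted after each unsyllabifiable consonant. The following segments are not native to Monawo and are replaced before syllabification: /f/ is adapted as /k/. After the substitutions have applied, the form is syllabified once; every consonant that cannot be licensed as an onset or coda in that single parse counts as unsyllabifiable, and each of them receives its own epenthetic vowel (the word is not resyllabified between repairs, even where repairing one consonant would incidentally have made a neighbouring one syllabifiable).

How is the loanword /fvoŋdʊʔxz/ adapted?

kivoŋdʊʔixizi

Substitution: /f/ → /k/, giving /kvoŋdʊʔxz/.
The consonants /k/, /ʔ/, /x/, /z/ cannot be parsed into a legal (C)V(N) syllable (only a nasal (/m/, /n/, or /ŋ/) is licensed in coda position; onsets are limited to one consonant).
Each unlicensed consonant becomes the onset of a new syllable: /k/ → /ki/, /ʔ/ → /ʔi/, /x/ → /xi/, /z/ → /zi/.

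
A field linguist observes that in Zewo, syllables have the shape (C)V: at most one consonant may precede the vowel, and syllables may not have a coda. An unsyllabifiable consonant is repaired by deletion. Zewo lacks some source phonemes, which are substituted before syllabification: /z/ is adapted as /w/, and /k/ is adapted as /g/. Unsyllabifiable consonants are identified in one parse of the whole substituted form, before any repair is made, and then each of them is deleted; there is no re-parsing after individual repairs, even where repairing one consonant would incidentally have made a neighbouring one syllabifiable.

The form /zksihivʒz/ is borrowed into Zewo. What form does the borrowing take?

sihi

Substitution: /z/ → /w/, /k/ → /g/, giving /wgsihivʒw/.
Syllabifying with onset maximization leaves /w/, /g/, /v/, /ʒ/, /w/ stranded (no codas are permitted; onsets are limited to one consonant).
Deletion applies to /w/, /g/, /v/, /ʒ/, /w/.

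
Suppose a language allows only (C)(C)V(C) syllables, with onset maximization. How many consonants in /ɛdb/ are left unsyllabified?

1

Under (C)(C)V(C), the unsyllabifiable consonants are /b/ (at most one coda consonant is licensed; onsets may contain at most 2 consonants).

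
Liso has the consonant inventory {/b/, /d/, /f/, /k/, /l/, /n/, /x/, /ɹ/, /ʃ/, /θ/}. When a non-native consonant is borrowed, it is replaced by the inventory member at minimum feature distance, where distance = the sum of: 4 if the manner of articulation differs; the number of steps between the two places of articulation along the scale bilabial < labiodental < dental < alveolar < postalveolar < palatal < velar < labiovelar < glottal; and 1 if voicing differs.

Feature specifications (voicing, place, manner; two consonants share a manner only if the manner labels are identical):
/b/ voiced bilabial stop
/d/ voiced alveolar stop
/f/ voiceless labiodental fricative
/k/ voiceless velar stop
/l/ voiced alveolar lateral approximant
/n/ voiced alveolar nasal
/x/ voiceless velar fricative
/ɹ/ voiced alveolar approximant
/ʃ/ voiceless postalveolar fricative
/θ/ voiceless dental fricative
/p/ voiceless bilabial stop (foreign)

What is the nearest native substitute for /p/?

b

/b/ is closest: same manner (stop), place distance 0 (bilabial→bilabial), voicing differs (+1); total 1. Next closest is /d/ at distance 4.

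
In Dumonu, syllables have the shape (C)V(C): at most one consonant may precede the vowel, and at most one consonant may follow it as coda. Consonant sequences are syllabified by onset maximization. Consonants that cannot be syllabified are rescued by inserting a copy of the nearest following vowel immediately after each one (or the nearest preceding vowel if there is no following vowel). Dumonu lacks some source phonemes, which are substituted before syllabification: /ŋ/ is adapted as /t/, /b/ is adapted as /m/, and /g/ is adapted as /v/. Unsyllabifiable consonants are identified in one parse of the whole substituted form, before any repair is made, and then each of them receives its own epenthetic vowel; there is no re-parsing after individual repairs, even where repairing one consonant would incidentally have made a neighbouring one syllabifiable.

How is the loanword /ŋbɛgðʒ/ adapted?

Substitution: /ŋ/ → /t/, /b/ → /m/, /g/ → /v/, giving /tmɛvðʒ/.
The consonants /t/, /ð/, /ʒ/ cannot be parsed into a legal (C)V(C) syllable (at most one coda consonant is licensed; onsets are limited to one consonant).
Epenthesis after each stranded consonant: /t/ → /tɛ/, /ð/ → /ðɛ/, /ʒ/ → /ʒɛ/.

tɛmɛvðɛʒɛ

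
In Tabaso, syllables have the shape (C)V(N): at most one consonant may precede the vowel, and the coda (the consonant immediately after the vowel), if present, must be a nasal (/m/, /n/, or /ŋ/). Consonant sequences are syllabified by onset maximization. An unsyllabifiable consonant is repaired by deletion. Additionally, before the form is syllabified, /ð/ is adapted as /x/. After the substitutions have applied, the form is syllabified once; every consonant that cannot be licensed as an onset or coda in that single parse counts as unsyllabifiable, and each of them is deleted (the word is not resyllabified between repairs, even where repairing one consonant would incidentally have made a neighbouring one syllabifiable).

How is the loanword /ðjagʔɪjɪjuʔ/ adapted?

Substitution: /ð/ → /x/, giving /xjagʔɪjɪjuʔ/.
The consonants /x/, /g/, /ʔ/ cannot be parsed into a legal (C)V(N) syllable (only a nasal (/m/, /n/, or /ŋ/) is licensed in coda position; onsets are limited to one consonant).
Deletion applies to /x/, /g/, /ʔ/.

jaʔɪjɪju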